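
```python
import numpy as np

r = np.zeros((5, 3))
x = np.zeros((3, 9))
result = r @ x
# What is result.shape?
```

(5, 9)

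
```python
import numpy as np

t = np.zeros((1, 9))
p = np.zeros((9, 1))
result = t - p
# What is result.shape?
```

(9, 9)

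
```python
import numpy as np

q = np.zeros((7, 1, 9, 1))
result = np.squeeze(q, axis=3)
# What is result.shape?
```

(7, 1, 9)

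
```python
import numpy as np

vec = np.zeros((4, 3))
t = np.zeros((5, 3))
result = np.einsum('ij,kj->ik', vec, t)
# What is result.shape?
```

(4, 5)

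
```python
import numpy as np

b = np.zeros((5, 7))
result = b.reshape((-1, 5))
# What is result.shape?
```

(7, 5)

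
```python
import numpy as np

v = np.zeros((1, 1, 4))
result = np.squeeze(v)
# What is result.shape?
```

(4,)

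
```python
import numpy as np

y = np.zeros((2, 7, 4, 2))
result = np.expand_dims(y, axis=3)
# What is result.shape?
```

(2, 7, 4, 1, 2)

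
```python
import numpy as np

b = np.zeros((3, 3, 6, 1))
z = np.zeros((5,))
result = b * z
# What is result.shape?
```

(3, 3, 6, 5)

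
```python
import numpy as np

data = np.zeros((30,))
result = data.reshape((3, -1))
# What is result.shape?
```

(3, 10)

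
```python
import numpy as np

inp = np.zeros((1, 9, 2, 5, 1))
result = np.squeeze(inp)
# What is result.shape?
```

(9, 2, 5)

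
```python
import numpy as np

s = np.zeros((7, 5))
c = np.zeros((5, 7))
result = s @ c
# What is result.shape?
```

(7, 7)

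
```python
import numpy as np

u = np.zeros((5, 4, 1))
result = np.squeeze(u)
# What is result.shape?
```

(5, 4)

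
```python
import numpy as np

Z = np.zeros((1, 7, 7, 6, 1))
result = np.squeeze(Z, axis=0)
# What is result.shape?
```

(7, 7, 6, 1)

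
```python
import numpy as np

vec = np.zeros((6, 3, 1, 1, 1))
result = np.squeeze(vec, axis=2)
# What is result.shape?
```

(6, 3, 1, 1)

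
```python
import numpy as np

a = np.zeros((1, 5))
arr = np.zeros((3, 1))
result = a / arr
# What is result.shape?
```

(3, 5)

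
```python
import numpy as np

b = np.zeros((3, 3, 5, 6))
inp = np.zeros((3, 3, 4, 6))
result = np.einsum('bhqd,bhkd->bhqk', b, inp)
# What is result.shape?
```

(3, 3, 5, 4)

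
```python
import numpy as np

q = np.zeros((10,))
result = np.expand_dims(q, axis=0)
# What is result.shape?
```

(1, 10)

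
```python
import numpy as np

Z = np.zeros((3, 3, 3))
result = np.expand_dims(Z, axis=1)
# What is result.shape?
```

(3, 1, 3, 3)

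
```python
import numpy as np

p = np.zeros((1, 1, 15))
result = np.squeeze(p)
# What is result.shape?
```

(15,)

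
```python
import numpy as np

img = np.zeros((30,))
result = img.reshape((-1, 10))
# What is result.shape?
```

(3, 10)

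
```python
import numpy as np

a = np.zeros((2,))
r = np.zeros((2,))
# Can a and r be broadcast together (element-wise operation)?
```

Yes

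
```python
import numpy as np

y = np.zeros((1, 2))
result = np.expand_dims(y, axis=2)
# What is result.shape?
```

(1, 2, 1)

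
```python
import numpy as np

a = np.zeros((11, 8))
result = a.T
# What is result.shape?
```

(8, 11)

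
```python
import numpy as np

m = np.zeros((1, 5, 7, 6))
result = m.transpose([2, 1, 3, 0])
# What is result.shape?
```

(7, 5, 6, 1)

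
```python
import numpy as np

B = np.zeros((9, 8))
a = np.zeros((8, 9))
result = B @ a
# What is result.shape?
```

(9, 9)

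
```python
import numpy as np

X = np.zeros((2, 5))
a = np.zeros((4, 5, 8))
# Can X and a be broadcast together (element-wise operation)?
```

No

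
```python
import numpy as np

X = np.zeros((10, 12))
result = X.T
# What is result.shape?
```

(12, 10)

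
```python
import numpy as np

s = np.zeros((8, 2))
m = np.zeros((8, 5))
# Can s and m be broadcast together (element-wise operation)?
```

No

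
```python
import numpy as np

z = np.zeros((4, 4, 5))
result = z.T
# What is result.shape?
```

(5, 4, 4)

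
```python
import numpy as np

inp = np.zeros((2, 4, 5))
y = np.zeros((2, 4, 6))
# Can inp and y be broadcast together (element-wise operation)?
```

No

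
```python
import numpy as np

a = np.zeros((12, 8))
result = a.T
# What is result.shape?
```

(8, 12)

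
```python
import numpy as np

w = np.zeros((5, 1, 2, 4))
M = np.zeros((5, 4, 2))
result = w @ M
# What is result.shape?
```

(5, 5, 2, 2)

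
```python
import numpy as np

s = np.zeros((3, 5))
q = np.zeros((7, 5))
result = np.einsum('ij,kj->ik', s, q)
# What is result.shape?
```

(3, 7)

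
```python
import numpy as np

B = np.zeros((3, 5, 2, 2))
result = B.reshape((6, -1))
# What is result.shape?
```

(6, 10)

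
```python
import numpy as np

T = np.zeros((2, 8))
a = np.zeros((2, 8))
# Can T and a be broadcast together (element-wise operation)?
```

Yes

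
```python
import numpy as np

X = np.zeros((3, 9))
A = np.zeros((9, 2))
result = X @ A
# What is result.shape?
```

(3, 2)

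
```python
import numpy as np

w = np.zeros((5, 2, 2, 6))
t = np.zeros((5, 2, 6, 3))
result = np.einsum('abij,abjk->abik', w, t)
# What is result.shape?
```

(5, 2, 2, 3)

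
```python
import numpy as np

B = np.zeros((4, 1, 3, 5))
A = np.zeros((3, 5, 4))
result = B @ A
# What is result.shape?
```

(4, 3, 3, 4)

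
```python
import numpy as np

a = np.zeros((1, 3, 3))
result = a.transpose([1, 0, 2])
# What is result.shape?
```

(3, 1, 3)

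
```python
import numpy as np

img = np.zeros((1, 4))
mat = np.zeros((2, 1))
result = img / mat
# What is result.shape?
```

(2, 4)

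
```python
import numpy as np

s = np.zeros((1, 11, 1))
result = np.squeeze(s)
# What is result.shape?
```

(11,)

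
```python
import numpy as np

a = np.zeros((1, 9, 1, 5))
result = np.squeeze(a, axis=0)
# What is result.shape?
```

(9, 1, 5)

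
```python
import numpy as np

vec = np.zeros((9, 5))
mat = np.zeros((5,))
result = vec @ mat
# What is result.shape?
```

(9,)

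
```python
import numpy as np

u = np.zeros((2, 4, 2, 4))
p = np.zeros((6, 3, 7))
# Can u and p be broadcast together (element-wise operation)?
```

No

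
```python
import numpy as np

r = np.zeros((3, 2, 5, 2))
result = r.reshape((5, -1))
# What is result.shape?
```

(5, 12)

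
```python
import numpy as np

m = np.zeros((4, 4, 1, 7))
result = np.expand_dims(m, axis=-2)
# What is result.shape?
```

(4, 4, 1, 1, 7)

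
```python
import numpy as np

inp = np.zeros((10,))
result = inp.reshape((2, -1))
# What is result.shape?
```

(2, 5)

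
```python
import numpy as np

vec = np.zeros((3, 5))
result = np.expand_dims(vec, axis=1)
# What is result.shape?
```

(3, 1, 5)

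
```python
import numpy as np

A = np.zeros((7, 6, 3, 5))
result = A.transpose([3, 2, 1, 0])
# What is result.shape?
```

(5, 3, 6, 7)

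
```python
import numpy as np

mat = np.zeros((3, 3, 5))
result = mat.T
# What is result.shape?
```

(5, 3, 3)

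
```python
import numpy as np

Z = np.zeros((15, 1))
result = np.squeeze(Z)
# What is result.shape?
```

(15,)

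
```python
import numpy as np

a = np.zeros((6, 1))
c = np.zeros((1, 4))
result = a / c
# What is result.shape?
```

(6, 4)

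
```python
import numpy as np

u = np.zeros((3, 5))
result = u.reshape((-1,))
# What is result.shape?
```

(15,)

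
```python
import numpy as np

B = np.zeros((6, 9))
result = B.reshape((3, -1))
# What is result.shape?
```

(3, 18)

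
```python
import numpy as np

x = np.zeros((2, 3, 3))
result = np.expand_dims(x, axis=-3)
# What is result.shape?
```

(2, 1, 3, 3)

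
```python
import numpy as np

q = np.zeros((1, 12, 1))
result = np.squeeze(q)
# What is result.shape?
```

(12,)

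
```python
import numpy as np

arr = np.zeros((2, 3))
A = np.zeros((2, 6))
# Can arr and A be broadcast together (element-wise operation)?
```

No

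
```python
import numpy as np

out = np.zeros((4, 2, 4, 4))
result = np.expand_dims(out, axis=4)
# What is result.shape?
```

(4, 2, 4, 4, 1)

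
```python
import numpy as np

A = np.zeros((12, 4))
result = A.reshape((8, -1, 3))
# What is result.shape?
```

(8, 2, 3)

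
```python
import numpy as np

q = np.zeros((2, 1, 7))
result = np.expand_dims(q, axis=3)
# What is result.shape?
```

(2, 1, 7, 1)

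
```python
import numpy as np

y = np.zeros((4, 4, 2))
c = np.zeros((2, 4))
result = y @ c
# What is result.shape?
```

(4, 4, 4)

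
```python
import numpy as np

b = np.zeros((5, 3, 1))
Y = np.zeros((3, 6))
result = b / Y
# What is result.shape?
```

(5, 3, 6)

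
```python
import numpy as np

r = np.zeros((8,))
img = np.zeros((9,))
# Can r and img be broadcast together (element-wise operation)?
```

No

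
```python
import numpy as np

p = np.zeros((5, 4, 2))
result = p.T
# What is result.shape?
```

(2, 4, 5)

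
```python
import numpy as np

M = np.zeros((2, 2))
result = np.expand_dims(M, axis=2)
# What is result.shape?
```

(2, 2, 1)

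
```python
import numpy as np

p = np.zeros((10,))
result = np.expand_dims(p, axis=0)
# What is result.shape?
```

(1, 10)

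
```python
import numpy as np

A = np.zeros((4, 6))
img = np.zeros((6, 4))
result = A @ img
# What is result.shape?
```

(4, 4)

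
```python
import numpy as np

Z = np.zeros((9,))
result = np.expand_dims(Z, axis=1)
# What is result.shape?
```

(9, 1)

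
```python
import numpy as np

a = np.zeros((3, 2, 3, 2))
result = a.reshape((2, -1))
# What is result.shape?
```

(2, 18)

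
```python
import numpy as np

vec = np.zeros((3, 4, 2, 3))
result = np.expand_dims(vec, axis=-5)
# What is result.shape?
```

(1, 3, 4, 2, 3)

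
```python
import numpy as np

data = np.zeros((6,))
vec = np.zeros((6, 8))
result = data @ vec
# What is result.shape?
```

(8,)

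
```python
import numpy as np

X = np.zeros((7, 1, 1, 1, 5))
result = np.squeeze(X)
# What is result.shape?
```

(7, 5)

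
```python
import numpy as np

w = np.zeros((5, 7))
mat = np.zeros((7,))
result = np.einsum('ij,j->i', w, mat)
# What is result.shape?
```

(5,)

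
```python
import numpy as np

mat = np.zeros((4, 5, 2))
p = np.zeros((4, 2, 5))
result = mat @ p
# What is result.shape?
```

(4, 5, 5)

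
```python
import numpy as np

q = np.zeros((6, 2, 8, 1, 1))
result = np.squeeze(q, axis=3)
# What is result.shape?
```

(6, 2, 8, 1)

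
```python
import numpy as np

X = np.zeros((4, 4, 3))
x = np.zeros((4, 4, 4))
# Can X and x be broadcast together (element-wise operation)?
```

No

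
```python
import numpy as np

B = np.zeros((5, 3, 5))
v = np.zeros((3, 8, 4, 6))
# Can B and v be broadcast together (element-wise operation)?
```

No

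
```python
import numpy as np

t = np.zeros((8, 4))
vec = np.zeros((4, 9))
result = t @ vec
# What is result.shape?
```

(8, 9)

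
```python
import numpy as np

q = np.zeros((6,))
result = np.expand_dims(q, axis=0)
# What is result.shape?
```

(1, 6)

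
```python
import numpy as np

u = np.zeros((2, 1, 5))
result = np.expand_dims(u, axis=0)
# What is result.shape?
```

(1, 2, 1, 5)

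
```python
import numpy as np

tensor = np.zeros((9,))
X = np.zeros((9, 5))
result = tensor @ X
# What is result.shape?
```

(5,)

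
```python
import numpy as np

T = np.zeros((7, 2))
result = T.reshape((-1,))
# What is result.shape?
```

(14,)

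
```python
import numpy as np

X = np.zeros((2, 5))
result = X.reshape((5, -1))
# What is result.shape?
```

(5, 2)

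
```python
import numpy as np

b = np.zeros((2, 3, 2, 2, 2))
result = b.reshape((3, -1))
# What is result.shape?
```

(3, 16)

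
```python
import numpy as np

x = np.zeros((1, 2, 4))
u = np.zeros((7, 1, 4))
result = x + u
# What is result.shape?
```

(7, 2, 4)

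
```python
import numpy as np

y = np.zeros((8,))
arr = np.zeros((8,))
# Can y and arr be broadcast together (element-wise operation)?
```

Yes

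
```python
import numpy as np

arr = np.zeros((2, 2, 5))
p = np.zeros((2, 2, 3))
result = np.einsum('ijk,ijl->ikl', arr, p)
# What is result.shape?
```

(2, 5, 3)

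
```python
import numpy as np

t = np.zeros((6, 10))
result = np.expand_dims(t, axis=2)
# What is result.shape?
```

(6, 10, 1)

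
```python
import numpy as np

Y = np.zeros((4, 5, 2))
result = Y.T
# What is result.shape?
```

(2, 5, 4)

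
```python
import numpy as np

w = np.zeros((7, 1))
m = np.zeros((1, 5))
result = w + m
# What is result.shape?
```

(7, 5)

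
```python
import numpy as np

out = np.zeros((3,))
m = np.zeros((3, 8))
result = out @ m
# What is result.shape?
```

(8,)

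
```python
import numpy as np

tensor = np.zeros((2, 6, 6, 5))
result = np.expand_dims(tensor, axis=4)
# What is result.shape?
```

(2, 6, 6, 5, 1)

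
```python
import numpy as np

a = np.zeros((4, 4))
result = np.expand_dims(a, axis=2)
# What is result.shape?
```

(4, 4, 1)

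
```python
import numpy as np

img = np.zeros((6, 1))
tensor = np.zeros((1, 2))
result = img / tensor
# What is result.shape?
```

(6, 2)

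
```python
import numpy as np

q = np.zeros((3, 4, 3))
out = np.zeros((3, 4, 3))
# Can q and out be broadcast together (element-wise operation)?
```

Yes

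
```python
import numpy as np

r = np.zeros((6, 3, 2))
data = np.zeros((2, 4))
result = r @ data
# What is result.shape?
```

(6, 3, 4)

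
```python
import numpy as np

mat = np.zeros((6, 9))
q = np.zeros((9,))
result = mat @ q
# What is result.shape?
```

(6,)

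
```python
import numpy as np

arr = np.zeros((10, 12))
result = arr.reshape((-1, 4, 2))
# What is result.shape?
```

(15, 4, 2)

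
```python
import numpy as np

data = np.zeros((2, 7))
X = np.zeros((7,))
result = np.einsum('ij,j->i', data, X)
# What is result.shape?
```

(2,)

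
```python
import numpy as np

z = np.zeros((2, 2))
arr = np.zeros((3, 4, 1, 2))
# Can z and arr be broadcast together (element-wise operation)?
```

Yes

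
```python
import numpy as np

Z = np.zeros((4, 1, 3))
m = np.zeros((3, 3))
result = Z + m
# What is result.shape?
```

(4, 3, 3)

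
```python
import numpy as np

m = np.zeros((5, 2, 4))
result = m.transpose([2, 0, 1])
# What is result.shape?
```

(4, 5, 2)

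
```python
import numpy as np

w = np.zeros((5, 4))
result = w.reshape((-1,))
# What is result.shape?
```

(20,)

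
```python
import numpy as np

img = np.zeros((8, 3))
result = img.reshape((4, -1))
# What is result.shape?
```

(4, 6)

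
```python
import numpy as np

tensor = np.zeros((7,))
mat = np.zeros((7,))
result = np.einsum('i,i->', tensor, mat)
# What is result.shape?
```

()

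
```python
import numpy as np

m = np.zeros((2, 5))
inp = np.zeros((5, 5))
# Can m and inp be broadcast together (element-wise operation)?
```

No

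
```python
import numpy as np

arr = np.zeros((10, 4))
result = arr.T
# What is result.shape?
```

(4, 10)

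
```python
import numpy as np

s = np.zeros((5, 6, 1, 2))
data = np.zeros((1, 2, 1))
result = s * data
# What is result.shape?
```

(5, 6, 2, 2)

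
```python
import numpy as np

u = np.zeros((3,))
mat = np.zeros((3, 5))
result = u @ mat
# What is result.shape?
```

(5,)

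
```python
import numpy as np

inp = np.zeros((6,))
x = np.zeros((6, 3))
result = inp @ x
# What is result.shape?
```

(3,)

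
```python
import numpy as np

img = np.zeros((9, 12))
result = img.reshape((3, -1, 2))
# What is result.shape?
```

(3, 18, 2)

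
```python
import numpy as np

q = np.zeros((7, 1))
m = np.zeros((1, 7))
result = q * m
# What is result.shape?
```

(7, 7)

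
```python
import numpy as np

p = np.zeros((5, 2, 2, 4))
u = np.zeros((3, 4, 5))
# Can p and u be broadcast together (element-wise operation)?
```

No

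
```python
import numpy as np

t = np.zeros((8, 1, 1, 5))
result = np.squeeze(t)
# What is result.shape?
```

(8, 5)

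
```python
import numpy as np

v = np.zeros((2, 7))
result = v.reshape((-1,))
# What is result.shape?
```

(14,)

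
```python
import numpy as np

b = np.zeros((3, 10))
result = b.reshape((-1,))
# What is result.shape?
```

(30,)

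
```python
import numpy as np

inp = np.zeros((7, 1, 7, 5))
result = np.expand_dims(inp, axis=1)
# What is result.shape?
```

(7, 1, 1, 7, 5)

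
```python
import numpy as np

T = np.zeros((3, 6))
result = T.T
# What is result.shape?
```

(6, 3)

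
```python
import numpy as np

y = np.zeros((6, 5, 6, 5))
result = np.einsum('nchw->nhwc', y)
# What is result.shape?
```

(6, 6, 5, 5)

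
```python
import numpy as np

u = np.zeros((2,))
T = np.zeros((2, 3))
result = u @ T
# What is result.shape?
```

(3,)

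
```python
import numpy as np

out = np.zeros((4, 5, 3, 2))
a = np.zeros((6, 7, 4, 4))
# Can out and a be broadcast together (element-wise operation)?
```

No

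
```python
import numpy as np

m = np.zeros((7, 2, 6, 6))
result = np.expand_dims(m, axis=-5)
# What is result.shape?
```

(1, 7, 2, 6, 6)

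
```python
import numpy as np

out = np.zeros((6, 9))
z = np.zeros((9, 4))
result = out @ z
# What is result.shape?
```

(6, 4)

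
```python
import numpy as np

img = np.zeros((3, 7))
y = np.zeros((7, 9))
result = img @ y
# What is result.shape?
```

(3, 9)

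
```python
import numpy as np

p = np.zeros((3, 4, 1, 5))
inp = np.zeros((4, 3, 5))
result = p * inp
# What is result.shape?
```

(3, 4, 3, 5)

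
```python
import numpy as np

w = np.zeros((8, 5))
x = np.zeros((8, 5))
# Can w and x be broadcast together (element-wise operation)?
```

Yes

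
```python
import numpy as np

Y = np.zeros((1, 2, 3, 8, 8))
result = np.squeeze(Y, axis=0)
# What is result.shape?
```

(2, 3, 8, 8)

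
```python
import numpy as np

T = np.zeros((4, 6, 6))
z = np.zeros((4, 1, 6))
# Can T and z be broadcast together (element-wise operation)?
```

Yes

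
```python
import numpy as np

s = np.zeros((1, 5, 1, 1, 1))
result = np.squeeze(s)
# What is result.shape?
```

(5,)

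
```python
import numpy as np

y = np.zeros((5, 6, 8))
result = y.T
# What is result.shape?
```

(8, 6, 5)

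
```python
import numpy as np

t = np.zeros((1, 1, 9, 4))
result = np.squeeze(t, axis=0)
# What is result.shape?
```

(1, 9, 4)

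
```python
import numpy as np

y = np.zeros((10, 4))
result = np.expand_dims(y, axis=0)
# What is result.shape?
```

(1, 10, 4)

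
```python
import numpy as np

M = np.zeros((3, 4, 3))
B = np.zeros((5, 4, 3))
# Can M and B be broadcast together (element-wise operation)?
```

No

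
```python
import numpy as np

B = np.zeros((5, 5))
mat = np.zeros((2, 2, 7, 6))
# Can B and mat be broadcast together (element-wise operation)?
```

No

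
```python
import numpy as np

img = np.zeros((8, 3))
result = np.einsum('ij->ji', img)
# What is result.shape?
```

(3, 8)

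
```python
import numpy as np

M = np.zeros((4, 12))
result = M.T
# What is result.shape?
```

(12, 4)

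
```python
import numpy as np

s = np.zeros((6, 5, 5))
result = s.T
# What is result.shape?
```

(5, 5, 6)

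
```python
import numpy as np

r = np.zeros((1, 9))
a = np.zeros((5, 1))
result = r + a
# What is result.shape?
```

(5, 9)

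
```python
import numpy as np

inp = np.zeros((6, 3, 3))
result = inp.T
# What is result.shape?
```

(3, 3, 6)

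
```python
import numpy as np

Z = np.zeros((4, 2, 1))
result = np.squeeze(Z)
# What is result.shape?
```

(4, 2)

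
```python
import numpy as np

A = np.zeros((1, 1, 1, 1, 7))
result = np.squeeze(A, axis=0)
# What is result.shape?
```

(1, 1, 1, 7)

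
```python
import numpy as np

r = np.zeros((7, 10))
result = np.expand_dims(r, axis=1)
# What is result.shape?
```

(7, 1, 10)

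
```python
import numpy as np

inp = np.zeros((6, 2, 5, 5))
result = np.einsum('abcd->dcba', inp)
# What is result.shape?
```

(5, 5, 2, 6)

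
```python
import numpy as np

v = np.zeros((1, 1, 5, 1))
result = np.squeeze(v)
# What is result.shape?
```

(5,)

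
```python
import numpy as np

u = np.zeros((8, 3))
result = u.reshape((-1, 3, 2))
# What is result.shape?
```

(4, 3, 2)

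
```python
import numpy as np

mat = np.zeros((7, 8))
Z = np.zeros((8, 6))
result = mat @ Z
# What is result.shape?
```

(7, 6)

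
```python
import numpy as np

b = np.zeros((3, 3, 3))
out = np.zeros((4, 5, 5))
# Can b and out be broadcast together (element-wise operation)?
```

No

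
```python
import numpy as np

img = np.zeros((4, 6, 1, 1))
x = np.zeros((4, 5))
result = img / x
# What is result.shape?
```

(4, 6, 4, 5)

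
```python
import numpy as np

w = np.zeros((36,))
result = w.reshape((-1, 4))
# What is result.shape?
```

(9, 4)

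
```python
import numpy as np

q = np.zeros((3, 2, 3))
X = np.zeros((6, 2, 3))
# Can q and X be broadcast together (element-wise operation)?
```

No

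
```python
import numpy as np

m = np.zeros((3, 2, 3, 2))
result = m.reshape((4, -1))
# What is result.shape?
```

(4, 9)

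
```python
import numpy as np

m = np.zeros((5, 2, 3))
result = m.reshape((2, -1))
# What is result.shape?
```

(2, 15)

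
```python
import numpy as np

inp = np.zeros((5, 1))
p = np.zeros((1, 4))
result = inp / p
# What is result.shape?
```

(5, 4)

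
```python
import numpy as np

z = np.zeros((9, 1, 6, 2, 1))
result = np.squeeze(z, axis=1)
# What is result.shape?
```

(9, 6, 2, 1)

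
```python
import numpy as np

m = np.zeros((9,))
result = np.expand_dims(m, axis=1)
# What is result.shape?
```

(9, 1)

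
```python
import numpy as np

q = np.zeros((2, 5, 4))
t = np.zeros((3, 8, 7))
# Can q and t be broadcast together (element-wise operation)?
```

No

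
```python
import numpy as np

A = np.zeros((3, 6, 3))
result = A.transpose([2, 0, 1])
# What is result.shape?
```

(3, 3, 6)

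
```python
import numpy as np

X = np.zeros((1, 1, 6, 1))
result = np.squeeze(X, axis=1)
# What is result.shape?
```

(1, 6, 1)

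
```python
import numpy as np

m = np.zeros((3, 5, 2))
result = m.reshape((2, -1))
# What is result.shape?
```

(2, 15)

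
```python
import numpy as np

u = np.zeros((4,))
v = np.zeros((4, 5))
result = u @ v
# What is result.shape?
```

(5,)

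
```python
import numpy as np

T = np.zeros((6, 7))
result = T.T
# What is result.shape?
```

(7, 6)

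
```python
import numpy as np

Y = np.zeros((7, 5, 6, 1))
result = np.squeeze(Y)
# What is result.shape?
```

(7, 5, 6)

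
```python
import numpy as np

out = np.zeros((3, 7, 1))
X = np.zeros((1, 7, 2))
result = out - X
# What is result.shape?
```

(3, 7, 2)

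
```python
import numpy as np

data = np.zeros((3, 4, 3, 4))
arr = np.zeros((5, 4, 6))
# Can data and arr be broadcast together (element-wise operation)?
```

No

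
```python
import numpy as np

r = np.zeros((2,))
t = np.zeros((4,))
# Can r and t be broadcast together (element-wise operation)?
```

No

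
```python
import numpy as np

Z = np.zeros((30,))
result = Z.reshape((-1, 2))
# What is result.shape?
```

(15, 2)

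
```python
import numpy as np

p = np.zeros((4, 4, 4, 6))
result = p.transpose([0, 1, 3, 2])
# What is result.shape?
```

(4, 4, 6, 4)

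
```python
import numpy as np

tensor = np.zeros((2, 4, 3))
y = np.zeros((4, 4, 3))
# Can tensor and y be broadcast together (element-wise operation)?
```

No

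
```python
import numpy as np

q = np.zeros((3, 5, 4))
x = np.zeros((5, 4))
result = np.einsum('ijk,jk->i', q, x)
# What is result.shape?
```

(3,)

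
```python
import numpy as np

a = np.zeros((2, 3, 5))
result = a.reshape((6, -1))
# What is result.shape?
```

(6, 5)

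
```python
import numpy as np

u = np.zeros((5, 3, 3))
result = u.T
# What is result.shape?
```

(3, 3, 5)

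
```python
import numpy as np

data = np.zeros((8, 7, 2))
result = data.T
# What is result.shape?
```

(2, 7, 8)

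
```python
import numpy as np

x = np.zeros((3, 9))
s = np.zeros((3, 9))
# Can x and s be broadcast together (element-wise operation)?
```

Yes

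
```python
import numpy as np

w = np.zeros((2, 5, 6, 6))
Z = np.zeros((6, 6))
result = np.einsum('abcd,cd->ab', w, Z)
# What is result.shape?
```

(2, 5)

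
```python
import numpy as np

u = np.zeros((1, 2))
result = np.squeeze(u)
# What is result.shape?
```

(2,)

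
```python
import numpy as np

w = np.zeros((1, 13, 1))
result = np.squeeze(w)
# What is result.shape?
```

(13,)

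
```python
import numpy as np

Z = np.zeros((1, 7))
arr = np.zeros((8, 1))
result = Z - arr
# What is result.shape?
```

(8, 7)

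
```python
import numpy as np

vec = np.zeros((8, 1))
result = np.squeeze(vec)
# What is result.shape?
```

(8,)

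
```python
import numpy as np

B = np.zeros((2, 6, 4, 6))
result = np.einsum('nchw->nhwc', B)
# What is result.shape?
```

(2, 4, 6, 6)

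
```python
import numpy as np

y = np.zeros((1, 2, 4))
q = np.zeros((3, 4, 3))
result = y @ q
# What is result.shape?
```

(3, 2, 3)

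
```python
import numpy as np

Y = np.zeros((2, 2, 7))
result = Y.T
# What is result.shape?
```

(7, 2, 2)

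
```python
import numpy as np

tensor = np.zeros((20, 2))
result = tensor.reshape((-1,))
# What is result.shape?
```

(40,)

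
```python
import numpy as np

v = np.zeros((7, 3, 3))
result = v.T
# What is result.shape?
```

(3, 3, 7)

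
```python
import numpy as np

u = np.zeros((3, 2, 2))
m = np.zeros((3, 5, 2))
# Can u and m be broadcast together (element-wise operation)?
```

No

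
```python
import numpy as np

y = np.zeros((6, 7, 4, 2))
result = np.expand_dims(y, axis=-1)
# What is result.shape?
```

(6, 7, 4, 2, 1)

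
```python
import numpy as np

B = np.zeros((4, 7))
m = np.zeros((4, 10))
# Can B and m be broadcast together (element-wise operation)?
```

No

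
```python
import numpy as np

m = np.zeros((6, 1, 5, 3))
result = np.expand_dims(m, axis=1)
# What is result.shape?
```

(6, 1, 1, 5, 3)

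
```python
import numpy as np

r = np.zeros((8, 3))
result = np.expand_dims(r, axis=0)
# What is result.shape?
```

(1, 8, 3)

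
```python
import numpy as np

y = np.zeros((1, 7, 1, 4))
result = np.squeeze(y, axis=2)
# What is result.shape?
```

(1, 7, 4)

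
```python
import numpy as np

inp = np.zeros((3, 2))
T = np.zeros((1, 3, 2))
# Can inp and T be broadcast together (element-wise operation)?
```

Yes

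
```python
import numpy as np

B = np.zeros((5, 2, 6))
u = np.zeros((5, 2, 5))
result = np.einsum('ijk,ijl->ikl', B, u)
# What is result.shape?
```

(5, 6, 5)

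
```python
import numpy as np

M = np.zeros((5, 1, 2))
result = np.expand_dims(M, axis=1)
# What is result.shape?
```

(5, 1, 1, 2)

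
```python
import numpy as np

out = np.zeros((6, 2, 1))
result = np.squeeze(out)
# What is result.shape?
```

(6, 2)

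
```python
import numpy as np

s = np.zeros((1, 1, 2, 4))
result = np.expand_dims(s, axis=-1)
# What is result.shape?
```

(1, 1, 2, 4, 1)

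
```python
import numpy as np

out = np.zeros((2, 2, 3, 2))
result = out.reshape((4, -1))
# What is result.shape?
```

(4, 6)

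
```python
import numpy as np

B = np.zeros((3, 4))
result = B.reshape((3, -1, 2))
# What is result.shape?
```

(3, 2, 2)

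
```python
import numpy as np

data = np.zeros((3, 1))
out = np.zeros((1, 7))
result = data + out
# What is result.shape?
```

(3, 7)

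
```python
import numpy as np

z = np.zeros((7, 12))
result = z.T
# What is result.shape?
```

(12, 7)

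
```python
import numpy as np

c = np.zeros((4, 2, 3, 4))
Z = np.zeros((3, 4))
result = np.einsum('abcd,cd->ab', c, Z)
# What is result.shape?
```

(4, 2)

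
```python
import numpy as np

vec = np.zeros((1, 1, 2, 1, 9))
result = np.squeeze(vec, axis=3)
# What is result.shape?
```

(1, 1, 2, 9)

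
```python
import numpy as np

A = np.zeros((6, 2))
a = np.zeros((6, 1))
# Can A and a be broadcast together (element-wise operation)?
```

Yes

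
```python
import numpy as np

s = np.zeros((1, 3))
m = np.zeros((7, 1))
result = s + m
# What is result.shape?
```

(7, 3)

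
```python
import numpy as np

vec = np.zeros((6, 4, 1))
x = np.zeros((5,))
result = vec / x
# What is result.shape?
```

(6, 4, 5)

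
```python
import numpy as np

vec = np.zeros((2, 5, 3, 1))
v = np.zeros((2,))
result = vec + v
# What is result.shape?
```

(2, 5, 3, 2)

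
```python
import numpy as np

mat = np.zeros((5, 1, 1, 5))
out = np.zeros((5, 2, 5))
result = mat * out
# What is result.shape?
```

(5, 5, 2, 5)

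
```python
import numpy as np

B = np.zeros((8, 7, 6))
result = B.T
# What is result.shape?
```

(6, 7, 8)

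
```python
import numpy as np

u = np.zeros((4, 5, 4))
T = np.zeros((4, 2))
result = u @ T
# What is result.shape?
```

(4, 5, 2)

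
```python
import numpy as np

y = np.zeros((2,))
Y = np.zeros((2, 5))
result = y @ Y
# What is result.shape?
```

(5,)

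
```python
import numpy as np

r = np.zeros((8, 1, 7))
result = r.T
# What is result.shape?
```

(7, 1, 8)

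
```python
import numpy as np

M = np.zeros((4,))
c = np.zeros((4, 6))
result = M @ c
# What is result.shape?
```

(6,)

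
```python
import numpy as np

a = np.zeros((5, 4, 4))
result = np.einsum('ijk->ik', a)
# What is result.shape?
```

(5, 4)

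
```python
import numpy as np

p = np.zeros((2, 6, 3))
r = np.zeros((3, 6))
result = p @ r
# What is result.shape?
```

(2, 6, 6)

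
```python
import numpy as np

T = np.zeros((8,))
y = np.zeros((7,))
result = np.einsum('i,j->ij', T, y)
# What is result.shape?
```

(8, 7)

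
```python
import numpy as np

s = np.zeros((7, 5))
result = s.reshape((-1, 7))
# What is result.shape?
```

(5, 7)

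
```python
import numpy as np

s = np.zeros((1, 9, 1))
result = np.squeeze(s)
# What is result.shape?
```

(9,)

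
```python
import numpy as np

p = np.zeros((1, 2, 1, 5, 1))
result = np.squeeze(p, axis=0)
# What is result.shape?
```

(2, 1, 5, 1)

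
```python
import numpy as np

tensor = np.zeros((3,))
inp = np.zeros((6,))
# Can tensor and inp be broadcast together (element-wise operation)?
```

No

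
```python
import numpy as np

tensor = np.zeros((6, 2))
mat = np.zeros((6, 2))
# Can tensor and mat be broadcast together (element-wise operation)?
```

Yes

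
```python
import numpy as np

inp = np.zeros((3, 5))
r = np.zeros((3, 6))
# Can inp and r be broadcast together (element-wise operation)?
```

No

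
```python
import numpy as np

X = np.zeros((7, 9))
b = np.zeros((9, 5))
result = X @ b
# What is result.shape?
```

(7, 5)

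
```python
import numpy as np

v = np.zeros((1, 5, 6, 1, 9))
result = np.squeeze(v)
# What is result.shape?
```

(5, 6, 9)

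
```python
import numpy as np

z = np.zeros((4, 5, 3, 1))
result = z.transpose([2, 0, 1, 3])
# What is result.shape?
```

(3, 4, 5, 1)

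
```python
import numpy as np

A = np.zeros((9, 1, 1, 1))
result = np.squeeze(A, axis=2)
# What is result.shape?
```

(9, 1, 1)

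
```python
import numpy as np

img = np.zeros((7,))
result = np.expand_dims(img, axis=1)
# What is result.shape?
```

(7, 1)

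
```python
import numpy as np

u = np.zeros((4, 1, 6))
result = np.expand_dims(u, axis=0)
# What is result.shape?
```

(1, 4, 1, 6)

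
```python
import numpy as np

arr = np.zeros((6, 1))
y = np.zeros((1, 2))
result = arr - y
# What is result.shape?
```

(6, 2)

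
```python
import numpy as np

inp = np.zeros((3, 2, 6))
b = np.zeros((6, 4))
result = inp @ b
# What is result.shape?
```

(3, 2, 4)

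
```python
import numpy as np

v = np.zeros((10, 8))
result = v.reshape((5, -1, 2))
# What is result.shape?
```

(5, 8, 2)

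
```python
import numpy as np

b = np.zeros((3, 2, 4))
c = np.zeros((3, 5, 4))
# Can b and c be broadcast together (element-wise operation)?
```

No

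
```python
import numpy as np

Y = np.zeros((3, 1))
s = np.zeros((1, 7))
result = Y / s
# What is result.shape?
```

(3, 7)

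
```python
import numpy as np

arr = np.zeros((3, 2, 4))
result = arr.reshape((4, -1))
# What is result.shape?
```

(4, 6)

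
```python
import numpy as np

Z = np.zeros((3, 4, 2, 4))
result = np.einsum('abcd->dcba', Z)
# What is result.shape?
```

(4, 2, 4, 3)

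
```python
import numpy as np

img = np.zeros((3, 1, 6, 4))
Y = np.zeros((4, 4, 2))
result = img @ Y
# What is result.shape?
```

(3, 4, 6, 2)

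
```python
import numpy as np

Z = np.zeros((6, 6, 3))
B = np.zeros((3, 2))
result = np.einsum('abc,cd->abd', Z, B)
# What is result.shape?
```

(6, 6, 2)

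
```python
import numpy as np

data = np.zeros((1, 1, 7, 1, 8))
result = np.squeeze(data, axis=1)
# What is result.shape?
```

(1, 7, 1, 8)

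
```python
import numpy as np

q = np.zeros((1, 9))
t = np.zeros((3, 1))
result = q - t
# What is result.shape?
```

(3, 9)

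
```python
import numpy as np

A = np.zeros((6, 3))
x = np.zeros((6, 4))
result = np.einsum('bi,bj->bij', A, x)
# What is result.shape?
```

(6, 3, 4)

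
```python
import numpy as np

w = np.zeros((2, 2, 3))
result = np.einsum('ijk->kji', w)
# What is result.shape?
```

(3, 2, 2)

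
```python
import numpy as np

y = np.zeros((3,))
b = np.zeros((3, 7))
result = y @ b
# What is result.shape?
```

(7,)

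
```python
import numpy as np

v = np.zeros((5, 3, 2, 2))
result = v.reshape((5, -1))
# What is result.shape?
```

(5, 12)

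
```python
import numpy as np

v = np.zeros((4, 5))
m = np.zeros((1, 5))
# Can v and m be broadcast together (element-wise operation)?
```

Yes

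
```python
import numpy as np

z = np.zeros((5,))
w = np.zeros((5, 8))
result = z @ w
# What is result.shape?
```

(8,)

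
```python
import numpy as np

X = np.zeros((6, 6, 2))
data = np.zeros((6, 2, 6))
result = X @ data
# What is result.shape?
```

(6, 6, 6)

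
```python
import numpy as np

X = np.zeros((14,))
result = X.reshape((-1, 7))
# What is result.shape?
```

(2, 7)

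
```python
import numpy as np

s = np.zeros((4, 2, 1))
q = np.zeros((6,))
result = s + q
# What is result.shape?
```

(4, 2, 6)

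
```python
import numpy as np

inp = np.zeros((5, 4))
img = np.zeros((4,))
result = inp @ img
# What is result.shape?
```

(5,)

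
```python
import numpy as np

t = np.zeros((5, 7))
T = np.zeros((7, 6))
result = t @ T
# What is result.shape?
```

(5, 6)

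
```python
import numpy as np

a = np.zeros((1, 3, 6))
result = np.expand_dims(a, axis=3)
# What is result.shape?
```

(1, 3, 6, 1)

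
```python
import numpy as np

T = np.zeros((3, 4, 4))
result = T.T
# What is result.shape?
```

(4, 4, 3)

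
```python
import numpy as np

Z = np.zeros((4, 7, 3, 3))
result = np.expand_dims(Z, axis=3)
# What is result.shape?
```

(4, 7, 3, 1, 3)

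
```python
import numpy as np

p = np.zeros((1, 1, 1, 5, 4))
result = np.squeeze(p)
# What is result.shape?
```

(5, 4)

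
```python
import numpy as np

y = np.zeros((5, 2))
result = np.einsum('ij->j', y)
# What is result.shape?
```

(2,)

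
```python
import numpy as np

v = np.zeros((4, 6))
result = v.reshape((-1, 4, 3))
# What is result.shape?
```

(2, 4, 3)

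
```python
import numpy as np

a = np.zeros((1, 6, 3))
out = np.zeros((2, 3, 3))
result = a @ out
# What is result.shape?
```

(2, 6, 3)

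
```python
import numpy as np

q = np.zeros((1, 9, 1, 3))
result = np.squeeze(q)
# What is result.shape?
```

(9, 3)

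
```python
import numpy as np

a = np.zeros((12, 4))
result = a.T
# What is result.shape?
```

(4, 12)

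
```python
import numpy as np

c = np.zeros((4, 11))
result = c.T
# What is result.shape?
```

(11, 4)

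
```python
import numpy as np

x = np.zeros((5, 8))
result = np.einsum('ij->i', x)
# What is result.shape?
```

(5,)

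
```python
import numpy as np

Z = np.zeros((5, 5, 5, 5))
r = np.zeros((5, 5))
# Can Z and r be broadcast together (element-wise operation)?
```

Yes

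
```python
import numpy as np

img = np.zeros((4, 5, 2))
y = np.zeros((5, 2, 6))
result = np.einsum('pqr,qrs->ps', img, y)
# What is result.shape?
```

(4, 6)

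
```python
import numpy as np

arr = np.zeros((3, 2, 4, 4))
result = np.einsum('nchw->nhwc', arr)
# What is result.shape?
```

(3, 4, 4, 2)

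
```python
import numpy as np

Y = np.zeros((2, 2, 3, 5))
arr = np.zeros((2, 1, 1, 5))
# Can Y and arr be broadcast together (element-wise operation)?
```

Yes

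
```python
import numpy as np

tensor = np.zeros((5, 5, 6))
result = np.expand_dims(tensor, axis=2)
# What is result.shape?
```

(5, 5, 1, 6)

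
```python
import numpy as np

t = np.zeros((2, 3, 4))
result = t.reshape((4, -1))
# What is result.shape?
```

(4, 6)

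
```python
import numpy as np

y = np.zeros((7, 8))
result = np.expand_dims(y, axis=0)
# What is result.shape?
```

(1, 7, 8)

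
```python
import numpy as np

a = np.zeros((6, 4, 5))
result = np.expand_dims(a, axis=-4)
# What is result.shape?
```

(1, 6, 4, 5)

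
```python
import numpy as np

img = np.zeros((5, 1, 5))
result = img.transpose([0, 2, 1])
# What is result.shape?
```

(5, 5, 1)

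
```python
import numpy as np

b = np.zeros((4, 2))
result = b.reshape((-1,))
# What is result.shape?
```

(8,)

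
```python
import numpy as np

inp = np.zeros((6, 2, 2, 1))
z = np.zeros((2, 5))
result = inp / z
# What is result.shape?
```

(6, 2, 2, 5)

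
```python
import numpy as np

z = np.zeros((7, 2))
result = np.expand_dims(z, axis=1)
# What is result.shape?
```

(7, 1, 2)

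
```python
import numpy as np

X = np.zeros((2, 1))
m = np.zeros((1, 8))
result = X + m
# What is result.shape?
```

(2, 8)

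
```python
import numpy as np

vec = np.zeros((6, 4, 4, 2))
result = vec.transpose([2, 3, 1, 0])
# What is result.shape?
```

(4, 2, 4, 6)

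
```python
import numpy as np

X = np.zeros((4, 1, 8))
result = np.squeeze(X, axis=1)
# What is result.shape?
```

(4, 8)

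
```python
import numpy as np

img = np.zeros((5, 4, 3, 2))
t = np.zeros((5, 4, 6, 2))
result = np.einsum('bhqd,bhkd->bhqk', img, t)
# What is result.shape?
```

(5, 4, 3, 6)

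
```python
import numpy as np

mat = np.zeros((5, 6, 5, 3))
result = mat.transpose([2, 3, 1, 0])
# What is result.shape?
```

(5, 3, 6, 5)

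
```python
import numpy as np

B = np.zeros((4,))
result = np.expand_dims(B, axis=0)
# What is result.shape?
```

(1, 4)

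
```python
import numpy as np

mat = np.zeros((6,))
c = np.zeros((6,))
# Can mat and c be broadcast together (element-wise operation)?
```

Yes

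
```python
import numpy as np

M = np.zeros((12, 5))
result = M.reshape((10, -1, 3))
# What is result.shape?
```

(10, 2, 3)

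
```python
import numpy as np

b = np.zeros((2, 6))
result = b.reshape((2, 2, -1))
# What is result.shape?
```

(2, 2, 3)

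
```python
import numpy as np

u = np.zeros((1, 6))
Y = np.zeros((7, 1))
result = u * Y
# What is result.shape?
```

(7, 6)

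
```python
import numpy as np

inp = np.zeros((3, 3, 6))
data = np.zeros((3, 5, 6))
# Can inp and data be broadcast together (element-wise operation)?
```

No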